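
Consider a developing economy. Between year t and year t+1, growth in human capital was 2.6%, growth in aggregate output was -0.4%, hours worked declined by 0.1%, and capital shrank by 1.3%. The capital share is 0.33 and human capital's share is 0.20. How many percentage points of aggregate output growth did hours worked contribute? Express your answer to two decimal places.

-0.05

Labor's share = 1 − 0.33 − 0.2 = 0.47.
Contribution = share × growth = 0.47 × (-0.1) = -0.047 pp.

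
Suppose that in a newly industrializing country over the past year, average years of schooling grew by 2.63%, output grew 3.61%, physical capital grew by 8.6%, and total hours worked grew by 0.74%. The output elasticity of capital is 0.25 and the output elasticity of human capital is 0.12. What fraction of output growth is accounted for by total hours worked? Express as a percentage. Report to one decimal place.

Labor's share = 1 − 0.25 − 0.12 = 0.63.
Total hours worked contributed 0.63 × 0.74 = 0.4662 pp.
Share of growth = 0.4662 / 3.61 × 100 = 12.914%.

Total hours worked accounted for 12.9% of growth.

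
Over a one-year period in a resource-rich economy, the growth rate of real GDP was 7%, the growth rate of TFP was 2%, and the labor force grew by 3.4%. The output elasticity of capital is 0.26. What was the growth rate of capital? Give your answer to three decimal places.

Labor's share = 1 − 0.26 = 0.74.
gY = gA + 0.74×3.4 + 0.26×g.
0.26×g = 7 − 2 − 2.516 = 2.484.
g = 2.484 / 0.26 = 9.55385%.

9.554%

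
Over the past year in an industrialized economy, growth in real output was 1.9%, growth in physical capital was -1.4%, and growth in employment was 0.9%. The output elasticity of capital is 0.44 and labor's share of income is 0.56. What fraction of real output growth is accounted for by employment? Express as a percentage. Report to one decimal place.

Labor's share = 1 − 0.44 = 0.56.
Employment contributed 0.56 × 0.9 = 0.504 pp.
Share of growth = 0.504 / 1.9 × 100 = 26.526%.

26.5%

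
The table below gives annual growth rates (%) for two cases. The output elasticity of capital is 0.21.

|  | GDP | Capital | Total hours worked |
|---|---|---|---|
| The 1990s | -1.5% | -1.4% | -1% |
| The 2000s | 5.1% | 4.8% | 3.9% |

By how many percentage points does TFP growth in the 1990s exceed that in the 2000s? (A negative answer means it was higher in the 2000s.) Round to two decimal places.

Labor's share = 1 − 0.21 = 0.79.
The 1990s: TFP = -1.5 + 0.294 + 0.79 = -0.416%.
The 2000s: TFP = 5.1 − 1.008 − 3.081 = 1.011%.
Difference = -0.416 − (1.011) = -1.427 pp.

-1.43 percentage points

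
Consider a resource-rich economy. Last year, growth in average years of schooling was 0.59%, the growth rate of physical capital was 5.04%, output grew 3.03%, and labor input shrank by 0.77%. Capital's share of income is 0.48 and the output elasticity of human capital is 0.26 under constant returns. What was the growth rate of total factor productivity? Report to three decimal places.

Labor's share = 1 − 0.48 − 0.26 = 0.26.
Physical capital: 0.48 × 5.04 = 2.4192 pp.
Average years of schooling: 0.26 × 0.59 = 0.1534 pp.
Labor input: 0.26 × (-0.77) = -0.2002 pp.
TFP growth = 3.03 − 2.3724 = 0.6576%.

0.658%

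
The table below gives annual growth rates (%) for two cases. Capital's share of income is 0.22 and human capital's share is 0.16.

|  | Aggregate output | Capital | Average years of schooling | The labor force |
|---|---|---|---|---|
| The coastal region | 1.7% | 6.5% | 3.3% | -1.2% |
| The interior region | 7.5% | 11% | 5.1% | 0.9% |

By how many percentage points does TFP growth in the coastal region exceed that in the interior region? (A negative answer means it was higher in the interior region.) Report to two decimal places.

-3.22 percentage points

Labor's share = 1 − 0.22 − 0.16 = 0.62.
The coastal region: TFP = 1.7 − 1.43 − 0.528 + 0.744 = 0.486%.
The interior region: TFP = 7.5 − 2.42 − 0.816 − 0.558 = 3.706%.
Difference = 0.486 − (3.706) = -3.22 pp.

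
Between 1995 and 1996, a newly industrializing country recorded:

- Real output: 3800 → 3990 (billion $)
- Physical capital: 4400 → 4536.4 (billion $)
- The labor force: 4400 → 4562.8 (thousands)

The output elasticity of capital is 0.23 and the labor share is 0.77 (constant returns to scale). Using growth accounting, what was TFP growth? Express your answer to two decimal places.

TFP growth was 1.44%.

Real output growth = (3990 − 3800) / 3800 = 5%.
Physical capital growth = (4536.4 − 4400) / 4400 = 3.1%.
The labor force growth = (4562.8 − 4400) / 4400 = 3.7%.
Labor's share = 1 − 0.23 = 0.77.
Physical capital: 0.23 × 3.1 = 0.713 pp.
The labor force: 0.77 × 3.7 = 2.849 pp.
TFP growth = 5 − 3.562 = 1.438%.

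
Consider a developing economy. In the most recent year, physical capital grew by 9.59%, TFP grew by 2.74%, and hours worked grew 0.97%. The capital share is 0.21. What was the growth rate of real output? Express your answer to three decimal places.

5.520%

Labor's share = 1 − 0.21 = 0.79.
Physical capital: 0.21 × 9.59 = 2.0139 pp.
Hours worked: 0.79 × 0.97 = 0.7663 pp.
Output growth = 2.74 + 2.7802 = 5.5202%.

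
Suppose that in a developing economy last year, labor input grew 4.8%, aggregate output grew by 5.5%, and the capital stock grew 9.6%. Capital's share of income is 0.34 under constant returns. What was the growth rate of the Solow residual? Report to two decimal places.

-0.93%

Labor's share = 1 − 0.34 = 0.66.
The capital stock: 0.34 × 9.6 = 3.264 pp.
Labor input: 0.66 × 4.8 = 3.168 pp.
TFP growth = 5.5 − 6.432 = -0.932%.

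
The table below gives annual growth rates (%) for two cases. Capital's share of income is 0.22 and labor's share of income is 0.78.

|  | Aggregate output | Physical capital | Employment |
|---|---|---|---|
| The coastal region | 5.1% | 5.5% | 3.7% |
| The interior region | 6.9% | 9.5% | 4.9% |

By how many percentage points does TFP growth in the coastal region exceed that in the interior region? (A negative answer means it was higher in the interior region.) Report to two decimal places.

0.02 percentage points

Labor's share = 1 − 0.22 = 0.78.
The coastal region: TFP = 5.1 − 1.21 − 2.886 = 1.004%.
The interior region: TFP = 6.9 − 2.09 − 3.822 = 0.988%.
Difference = 1.004 − (0.988) = 0.016 pp.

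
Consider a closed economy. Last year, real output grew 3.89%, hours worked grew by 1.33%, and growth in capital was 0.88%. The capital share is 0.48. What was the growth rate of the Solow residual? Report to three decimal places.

2.776%

Labor's share = 1 − 0.48 = 0.52.
Capital: 0.48 × 0.88 = 0.4224 pp.
Hours worked: 0.52 × 1.33 = 0.6916 pp.
TFP growth = 3.89 − 1.114 = 2.776%.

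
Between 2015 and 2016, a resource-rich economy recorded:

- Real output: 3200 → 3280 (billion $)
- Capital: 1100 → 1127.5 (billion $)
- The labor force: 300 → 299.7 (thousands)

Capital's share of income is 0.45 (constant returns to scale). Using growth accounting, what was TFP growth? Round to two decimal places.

TFP growth was 1.43%.

Real output growth = (3280 − 3200) / 3200 = 2.5%.
Capital growth = (1127.5 − 1100) / 1100 = 2.5%.
The labor force growth = (299.7 − 300) / 300 = -0.1%.
Labor's share = 1 − 0.45 = 0.55.
Capital: 0.45 × 2.5 = 1.125 pp.
The labor force: 0.55 × (-0.1) = -0.055 pp.
TFP growth = 2.5 − 1.07 = 1.43%.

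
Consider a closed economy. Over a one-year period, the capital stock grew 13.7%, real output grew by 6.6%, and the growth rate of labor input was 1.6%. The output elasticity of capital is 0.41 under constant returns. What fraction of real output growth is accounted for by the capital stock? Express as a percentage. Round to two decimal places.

The capital stock accounted for 85.11% of growth.

The capital stock contributed 0.41 × 13.7 = 5.617 pp.
Share of growth = 5.617 / 6.6 × 100 = 85.1061%.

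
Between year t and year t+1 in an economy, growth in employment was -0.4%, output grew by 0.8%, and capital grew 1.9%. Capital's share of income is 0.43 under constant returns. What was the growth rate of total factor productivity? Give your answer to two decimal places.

Total factor productivity grew 0.21%.

Labor's share = 1 − 0.43 = 0.57.
Capital: 0.43 × 1.9 = 0.817 pp.
Employment: 0.57 × (-0.4) = -0.228 pp.
TFP growth = 0.8 − 0.589 = 0.211%.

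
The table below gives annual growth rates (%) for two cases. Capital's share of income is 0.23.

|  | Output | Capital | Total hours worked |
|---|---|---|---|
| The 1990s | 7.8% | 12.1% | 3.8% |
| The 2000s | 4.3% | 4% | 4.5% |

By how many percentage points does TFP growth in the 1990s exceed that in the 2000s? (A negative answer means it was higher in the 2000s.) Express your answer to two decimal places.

Labor's share = 1 − 0.23 = 0.77.
The 1990s: TFP = 7.8 − 2.783 − 2.926 = 2.091%.
The 2000s: TFP = 4.3 − 0.92 − 3.465 = -0.085%.
Difference = 2.091 − (-0.085) = 2.176 pp.

2.18 percentage points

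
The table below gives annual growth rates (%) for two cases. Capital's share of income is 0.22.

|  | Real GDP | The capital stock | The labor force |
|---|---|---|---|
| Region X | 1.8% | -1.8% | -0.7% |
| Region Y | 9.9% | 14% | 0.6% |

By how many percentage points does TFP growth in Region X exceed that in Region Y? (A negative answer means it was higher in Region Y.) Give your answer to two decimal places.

Labor's share = 1 − 0.22 = 0.78.
Region X: TFP = 1.8 + 0.396 + 0.546 = 2.742%.
Region Y: TFP = 9.9 − 3.08 − 0.468 = 6.352%.
Difference = 2.742 − (6.352) = -3.61 pp.

-3.61 percentage points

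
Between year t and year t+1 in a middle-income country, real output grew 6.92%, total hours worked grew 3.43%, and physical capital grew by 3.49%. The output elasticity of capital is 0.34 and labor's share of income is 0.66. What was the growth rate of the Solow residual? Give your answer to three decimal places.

3.470%

Labor's share = 1 − 0.34 = 0.66.
Physical capital: 0.34 × 3.49 = 1.1866 pp.
Total hours worked: 0.66 × 3.43 = 2.2638 pp.
TFP growth = 6.92 − 3.4504 = 3.4696%.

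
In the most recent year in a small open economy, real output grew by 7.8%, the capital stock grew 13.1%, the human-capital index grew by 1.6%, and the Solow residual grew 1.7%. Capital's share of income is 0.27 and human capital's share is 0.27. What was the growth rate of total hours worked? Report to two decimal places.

Total hours worked growth was 4.63%.

Labor's share = 1 − 0.27 − 0.27 = 0.46.
gY = gA + 0.27×13.1 + 0.27×1.6 + 0.46×g.
0.46×g = 7.8 − 1.7 − 3.969 = 2.131.
g = 2.131 / 0.46 = 4.6326%.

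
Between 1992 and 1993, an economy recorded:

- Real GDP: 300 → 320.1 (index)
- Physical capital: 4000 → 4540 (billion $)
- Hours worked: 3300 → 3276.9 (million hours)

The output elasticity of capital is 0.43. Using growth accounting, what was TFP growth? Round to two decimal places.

1.29%

Real GDP growth = (320.1 − 300) / 300 = 6.7%.
Physical capital growth = (4540 − 4000) / 4000 = 13.5%.
Hours worked growth = (3276.9 − 3300) / 3300 = -0.7%.
Labor's share = 1 − 0.43 = 0.57.
Physical capital: 0.43 × 13.5 = 5.805 pp.
Hours worked: 0.57 × (-0.7) = -0.399 pp.
TFP growth = 6.7 − 5.406 = 1.294%.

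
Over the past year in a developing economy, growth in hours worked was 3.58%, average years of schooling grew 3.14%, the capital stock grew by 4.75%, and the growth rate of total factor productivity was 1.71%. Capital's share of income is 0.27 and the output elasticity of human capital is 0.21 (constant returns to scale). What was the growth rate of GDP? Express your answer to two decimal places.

5.51%

Labor's share = 1 − 0.27 − 0.21 = 0.52.
The capital stock: 0.27 × 4.75 = 1.2825 pp.
Average years of schooling: 0.21 × 3.14 = 0.6594 pp.
Hours worked: 0.52 × 3.58 = 1.8616 pp.
Output growth = 1.71 + 3.8035 = 5.5135%.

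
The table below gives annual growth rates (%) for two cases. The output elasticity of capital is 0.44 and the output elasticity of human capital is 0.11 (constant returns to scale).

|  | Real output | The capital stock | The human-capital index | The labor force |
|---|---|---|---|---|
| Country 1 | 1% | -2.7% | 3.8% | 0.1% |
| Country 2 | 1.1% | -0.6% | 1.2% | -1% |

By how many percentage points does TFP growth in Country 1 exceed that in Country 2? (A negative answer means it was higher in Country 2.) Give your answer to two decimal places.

0.04 percentage points

Labor's share = 1 − 0.44 − 0.11 = 0.45.
Country 1: TFP = 1 + 1.188 − 0.418 − 0.045 = 1.725%.
Country 2: TFP = 1.1 + 0.264 − 0.132 + 0.45 = 1.682%.
Difference = 1.725 − (1.682) = 0.043 pp.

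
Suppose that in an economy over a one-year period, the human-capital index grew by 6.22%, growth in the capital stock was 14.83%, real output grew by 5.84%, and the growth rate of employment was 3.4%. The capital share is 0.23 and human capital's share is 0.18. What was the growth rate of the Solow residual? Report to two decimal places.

-0.70%

Labor's share = 1 − 0.23 − 0.18 = 0.59.
The capital stock: 0.23 × 14.83 = 3.4109 pp.
The human-capital index: 0.18 × 6.22 = 1.1196 pp.
Employment: 0.59 × 3.4 = 2.006 pp.
TFP growth = 5.84 − 6.5365 = -0.6965%.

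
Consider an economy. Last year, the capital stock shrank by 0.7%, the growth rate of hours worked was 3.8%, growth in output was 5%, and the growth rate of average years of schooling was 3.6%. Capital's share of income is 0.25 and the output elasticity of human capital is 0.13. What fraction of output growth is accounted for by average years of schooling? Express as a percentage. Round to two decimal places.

Average years of schooling contributed 0.13 × 3.6 = 0.468 pp.
Share of growth = 0.468 / 5 × 100 = 9.36%.

9.36%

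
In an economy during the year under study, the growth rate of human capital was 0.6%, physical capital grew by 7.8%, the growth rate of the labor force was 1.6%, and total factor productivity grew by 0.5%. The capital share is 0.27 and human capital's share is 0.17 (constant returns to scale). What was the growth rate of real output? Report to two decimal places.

Labor's share = 1 − 0.27 − 0.17 = 0.56.
Physical capital: 0.27 × 7.8 = 2.106 pp.
Human capital: 0.17 × 0.6 = 0.102 pp.
The labor force: 0.56 × 1.6 = 0.896 pp.
Output growth = 0.5 + 3.104 = 3.604%.

Real output grew 3.60%.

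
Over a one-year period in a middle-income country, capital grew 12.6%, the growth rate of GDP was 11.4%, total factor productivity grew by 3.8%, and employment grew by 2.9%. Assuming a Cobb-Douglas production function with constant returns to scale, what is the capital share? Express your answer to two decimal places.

α = 0.48

gY = gA + α·gK + (1−α)·gL, so gY − gA − gL = α(gK − gL).
11.4 − 3.8 − 2.9 = α × (12.6 − 2.9).
4.7 = 9.7 α, so α = 0.4845.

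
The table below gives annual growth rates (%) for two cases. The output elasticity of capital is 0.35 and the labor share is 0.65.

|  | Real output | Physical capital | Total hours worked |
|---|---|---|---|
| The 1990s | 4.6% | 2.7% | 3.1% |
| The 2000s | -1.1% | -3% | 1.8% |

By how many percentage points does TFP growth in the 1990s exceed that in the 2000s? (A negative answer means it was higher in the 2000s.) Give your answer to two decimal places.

Labor's share = 1 − 0.35 = 0.65.
The 1990s: TFP = 4.6 − 0.945 − 2.015 = 1.64%.
The 2000s: TFP = -1.1 + 1.05 − 1.17 = -1.22%.
Difference = 1.64 − (-1.22) = 2.86 pp.

2.86 percentage points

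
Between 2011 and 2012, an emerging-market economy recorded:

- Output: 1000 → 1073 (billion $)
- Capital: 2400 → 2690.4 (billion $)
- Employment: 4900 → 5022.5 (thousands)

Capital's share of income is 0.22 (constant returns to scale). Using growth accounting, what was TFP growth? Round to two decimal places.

Output growth = (1073 − 1000) / 1000 = 7.3%.
Capital growth = (2690.4 − 2400) / 2400 = 12.1%.
Employment growth = (5022.5 − 4900) / 4900 = 2.5%.
Labor's share = 1 − 0.22 = 0.78.
Capital: 0.22 × 12.1 = 2.662 pp.
Employment: 0.78 × 2.5 = 1.95 pp.
TFP growth = 7.3 − 4.612 = 2.688%.

2.69%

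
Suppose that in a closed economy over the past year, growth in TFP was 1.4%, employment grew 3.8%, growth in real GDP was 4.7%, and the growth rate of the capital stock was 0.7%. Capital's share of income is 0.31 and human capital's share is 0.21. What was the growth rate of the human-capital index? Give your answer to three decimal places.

5.995%

Labor's share = 1 − 0.31 − 0.21 = 0.48.
gY = gA + 0.31×0.7 + 0.48×3.8 + 0.21×g.
0.21×g = 4.7 − 1.4 − 2.041 = 1.259.
g = 1.259 / 0.21 = 5.99524%.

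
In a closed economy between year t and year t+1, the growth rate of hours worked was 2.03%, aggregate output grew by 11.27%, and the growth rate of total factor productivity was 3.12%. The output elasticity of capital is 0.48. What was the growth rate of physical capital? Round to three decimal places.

Labor's share = 1 − 0.48 = 0.52.
gY = gA + 0.52×2.03 + 0.48×g.
0.48×g = 11.27 − 3.12 − 1.0556 = 7.0944.
g = 7.0944 / 0.48 = 14.78%.

Physical capital growth was 14.780%.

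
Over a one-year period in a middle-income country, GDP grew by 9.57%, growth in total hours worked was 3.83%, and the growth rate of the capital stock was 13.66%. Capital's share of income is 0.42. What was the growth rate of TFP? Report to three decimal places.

Labor's share = 1 − 0.42 = 0.58.
The capital stock: 0.42 × 13.66 = 5.7372 pp.
Total hours worked: 0.58 × 3.83 = 2.2214 pp.
TFP growth = 9.57 − 7.9586 = 1.6114%.

1.611%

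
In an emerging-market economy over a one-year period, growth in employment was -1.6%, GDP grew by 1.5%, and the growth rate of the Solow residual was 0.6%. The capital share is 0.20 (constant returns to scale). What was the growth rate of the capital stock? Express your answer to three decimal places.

10.900%

Labor's share = 1 − 0.2 = 0.8.
gY = gA + 0.8×(-1.6) + 0.2×g.
0.2×g = 1.5 − 0.6 + 1.28 = 2.18.
g = 2.18 / 0.2 = 10.9%.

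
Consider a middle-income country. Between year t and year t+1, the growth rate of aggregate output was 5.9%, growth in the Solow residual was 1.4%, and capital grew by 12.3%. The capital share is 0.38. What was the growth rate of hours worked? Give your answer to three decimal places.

Labor's share = 1 − 0.38 = 0.62.
gY = gA + 0.38×12.3 + 0.62×g.
0.62×g = 5.9 − 1.4 − 4.674 = -0.174.
g = -0.174 / 0.62 = -0.28065%.

-0.281%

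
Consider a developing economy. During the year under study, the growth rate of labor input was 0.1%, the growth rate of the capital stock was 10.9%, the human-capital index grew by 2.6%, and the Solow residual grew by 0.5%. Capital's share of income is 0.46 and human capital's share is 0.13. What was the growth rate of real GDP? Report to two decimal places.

Real GDP grew 5.89%.

Labor's share = 1 − 0.46 − 0.13 = 0.41.
The capital stock: 0.46 × 10.9 = 5.014 pp.
The human-capital index: 0.13 × 2.6 = 0.338 pp.
Labor input: 0.41 × 0.1 = 0.041 pp.
Output growth = 0.5 + 5.393 = 5.893%.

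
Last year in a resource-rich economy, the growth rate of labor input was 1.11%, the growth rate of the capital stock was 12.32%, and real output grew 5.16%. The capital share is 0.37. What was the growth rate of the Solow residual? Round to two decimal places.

-0.10%

Labor's share = 1 − 0.37 = 0.63.
The capital stock: 0.37 × 12.32 = 4.5584 pp.
Labor input: 0.63 × 1.11 = 0.6993 pp.
TFP growth = 5.16 − 5.2577 = -0.0977%.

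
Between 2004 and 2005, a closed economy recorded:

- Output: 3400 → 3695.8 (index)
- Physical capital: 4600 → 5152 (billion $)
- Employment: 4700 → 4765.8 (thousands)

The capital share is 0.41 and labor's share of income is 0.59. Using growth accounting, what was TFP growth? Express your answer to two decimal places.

TFP grew 2.95%.

Output growth = (3695.8 − 3400) / 3400 = 8.7%.
Physical capital growth = (5152 − 4600) / 4600 = 12%.
Employment growth = (4765.8 − 4700) / 4700 = 1.4%.
Labor's share = 1 − 0.41 = 0.59.
Physical capital: 0.41 × 12 = 4.92 pp.
Employment: 0.59 × 1.4 = 0.826 pp.
TFP growth = 8.7 − 5.746 = 2.954%.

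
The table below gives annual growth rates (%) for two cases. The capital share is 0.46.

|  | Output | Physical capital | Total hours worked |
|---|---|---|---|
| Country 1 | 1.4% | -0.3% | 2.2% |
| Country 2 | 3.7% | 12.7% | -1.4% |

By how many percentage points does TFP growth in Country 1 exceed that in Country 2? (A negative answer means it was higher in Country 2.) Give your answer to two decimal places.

1.74 percentage points

Labor's share = 1 − 0.46 = 0.54.
Country 1: TFP = 1.4 + 0.138 − 1.188 = 0.35%.
Country 2: TFP = 3.7 − 5.842 + 0.756 = -1.386%.
Difference = 0.35 − (-1.386) = 1.736 pp.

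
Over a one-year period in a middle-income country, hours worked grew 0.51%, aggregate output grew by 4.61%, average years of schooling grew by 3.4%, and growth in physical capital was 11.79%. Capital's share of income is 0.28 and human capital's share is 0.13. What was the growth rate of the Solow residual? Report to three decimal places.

Labor's share = 1 − 0.28 − 0.13 = 0.59.
Physical capital: 0.28 × 11.79 = 3.3012 pp.
Average years of schooling: 0.13 × 3.4 = 0.442 pp.
Hours worked: 0.59 × 0.51 = 0.3009 pp.
TFP growth = 4.61 − 4.0441 = 0.5659%.

0.566%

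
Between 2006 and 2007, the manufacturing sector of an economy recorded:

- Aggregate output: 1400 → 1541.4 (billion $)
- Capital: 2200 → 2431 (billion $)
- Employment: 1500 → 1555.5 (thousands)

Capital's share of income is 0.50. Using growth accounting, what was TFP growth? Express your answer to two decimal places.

3.00%

Aggregate output growth = (1541.4 − 1400) / 1400 = 10.1%.
Capital growth = (2431 − 2200) / 2200 = 10.5%.
Employment growth = (1555.5 − 1500) / 1500 = 3.7%.
Labor's share = 1 − 0.5 = 0.5.
Capital: 0.5 × 10.5 = 5.25 pp.
Employment: 0.5 × 3.7 = 1.85 pp.
TFP growth = 10.1 − 7.1 = 3%.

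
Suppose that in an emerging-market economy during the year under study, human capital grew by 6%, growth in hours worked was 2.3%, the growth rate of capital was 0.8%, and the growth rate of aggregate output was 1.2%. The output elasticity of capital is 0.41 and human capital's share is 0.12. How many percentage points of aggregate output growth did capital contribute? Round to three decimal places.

Contribution = share × growth = 0.41 × 0.8 = 0.328 pp.

0.328 percentage points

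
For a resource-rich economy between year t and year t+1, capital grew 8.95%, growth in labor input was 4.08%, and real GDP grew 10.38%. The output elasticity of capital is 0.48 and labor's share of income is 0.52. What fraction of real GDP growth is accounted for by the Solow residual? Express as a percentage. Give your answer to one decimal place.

Labor's share = 1 − 0.48 = 0.52.
Capital: 0.48 × 8.95 = 4.296 pp.
Labor input: 0.52 × 4.08 = 2.1216 pp.
TFP growth = 10.38 − 6.4176 = 3.9624%.
TFP share of growth = 3.9624 / 10.38 × 100 = 38.173%.

The Solow residual accounted for 38.2% of growth.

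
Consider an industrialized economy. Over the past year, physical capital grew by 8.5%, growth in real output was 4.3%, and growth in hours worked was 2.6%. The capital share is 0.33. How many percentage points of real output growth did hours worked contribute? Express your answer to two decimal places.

Labor's share = 1 − 0.33 = 0.67.
Contribution = share × growth = 0.67 × 2.6 = 1.742 pp.

1.74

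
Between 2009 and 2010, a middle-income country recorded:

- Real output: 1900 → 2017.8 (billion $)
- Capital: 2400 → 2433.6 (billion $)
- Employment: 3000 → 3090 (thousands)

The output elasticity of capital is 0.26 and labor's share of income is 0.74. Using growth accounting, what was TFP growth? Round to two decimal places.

TFP grew 3.62%.

Real output growth = (2017.8 − 1900) / 1900 = 6.2%.
Capital growth = (2433.6 − 2400) / 2400 = 1.4%.
Employment growth = (3090 − 3000) / 3000 = 3%.
Labor's share = 1 − 0.26 = 0.74.
Capital: 0.26 × 1.4 = 0.364 pp.
Employment: 0.74 × 3 = 2.22 pp.
TFP growth = 6.2 − 2.584 = 3.616%.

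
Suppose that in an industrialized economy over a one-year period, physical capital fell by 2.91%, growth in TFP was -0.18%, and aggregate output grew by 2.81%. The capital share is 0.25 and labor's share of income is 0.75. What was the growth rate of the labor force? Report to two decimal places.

Labor's share = 1 − 0.25 = 0.75.
gY = gA + 0.25×(-2.91) + 0.75×g.
0.75×g = 2.81 + 0.18 + 0.7275 = 3.7175.
g = 3.7175 / 0.75 = 4.9567%.

4.96%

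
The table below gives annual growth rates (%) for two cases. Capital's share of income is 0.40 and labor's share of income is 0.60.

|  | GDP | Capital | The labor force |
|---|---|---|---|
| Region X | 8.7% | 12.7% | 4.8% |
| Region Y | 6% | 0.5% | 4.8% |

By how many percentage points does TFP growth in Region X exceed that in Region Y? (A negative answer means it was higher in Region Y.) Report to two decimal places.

Labor's share = 1 − 0.4 = 0.6.
Region X: TFP = 8.7 − 5.08 − 2.88 = 0.74%.
Region Y: TFP = 6 − 0.2 − 2.88 = 2.92%.
Difference = 0.74 − (2.92) = -2.18 pp.

-2.18 percentage points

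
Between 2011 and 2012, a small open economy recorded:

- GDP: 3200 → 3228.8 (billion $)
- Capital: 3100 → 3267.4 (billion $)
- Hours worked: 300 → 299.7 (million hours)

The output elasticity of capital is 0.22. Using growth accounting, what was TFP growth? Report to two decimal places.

-0.21%

GDP growth = (3228.8 − 3200) / 3200 = 0.9%.
Capital growth = (3267.4 − 3100) / 3100 = 5.4%.
Hours worked growth = (299.7 − 300) / 300 = -0.1%.
Labor's share = 1 − 0.22 = 0.78.
Capital: 0.22 × 5.4 = 1.188 pp.
Hours worked: 0.78 × (-0.1) = -0.078 pp.
TFP growth = 0.9 − 1.11 = -0.21%.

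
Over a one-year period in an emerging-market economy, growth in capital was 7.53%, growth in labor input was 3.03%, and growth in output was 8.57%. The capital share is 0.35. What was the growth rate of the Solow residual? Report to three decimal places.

3.965%

Labor's share = 1 − 0.35 = 0.65.
Capital: 0.35 × 7.53 = 2.6355 pp.
Labor input: 0.65 × 3.03 = 1.9695 pp.
TFP growth = 8.57 − 4.605 = 3.965%.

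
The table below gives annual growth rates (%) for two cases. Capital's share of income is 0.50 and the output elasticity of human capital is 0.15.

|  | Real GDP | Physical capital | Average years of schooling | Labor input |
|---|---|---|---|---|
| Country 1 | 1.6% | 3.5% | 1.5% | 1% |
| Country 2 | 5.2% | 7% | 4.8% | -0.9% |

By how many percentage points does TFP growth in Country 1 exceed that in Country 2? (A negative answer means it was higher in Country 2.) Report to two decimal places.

-2.02 percentage points

Labor's share = 1 − 0.5 − 0.15 = 0.35.
Country 1: TFP = 1.6 − 1.75 − 0.225 − 0.35 = -0.725%.
Country 2: TFP = 5.2 − 3.5 − 0.72 + 0.315 = 1.295%.
Difference = -0.725 − (1.295) = -2.02 pp.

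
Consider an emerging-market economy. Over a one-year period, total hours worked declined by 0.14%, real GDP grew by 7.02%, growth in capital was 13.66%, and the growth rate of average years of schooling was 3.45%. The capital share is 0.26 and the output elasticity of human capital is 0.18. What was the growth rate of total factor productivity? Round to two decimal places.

2.93%

Labor's share = 1 − 0.26 − 0.18 = 0.56.
Capital: 0.26 × 13.66 = 3.5516 pp.
Average years of schooling: 0.18 × 3.45 = 0.621 pp.
Total hours worked: 0.56 × (-0.14) = -0.0784 pp.
TFP growth = 7.02 − 4.0942 = 2.9258%.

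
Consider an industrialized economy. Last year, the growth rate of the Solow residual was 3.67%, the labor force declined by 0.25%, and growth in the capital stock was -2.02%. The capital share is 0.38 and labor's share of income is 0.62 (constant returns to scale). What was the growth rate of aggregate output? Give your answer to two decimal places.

Labor's share = 1 − 0.38 = 0.62.
The capital stock: 0.38 × (-2.02) = -0.7676 pp.
The labor force: 0.62 × (-0.25) = -0.155 pp.
Output growth = 3.67 + (-0.9226) = 2.7474%.

Aggregate output growth was 2.75%.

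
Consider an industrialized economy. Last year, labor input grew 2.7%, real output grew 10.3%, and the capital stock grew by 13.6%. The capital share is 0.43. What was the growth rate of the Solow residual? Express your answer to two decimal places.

The Solow residual growth was 2.91%.

Labor's share = 1 − 0.43 = 0.57.
The capital stock: 0.43 × 13.6 = 5.848 pp.
Labor input: 0.57 × 2.7 = 1.539 pp.
TFP growth = 10.3 − 7.387 = 2.913%.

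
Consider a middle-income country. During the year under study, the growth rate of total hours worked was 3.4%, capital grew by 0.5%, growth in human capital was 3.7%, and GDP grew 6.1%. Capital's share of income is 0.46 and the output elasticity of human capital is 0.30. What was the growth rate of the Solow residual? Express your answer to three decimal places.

Labor's share = 1 − 0.46 − 0.3 = 0.24.
Capital: 0.46 × 0.5 = 0.23 pp.
Human capital: 0.3 × 3.7 = 1.11 pp.
Total hours worked: 0.24 × 3.4 = 0.816 pp.
TFP growth = 6.1 − 2.156 = 3.944%.

3.944%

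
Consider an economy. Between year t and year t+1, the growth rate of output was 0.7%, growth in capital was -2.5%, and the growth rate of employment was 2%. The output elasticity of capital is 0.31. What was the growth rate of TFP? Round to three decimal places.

TFP grew 0.095%.

Labor's share = 1 − 0.31 = 0.69.
Capital: 0.31 × (-2.5) = -0.775 pp.
Employment: 0.69 × 2 = 1.38 pp.
TFP growth = 0.7 − 0.605 = 0.095%.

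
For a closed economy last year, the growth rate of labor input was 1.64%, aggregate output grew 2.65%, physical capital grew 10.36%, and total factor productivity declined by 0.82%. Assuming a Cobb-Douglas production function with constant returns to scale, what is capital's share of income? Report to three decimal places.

α = 0.210

gY = gA + α·gK + (1−α)·gL, so gY − gA − gL = α(gK − gL).
2.65 + 0.82 − 1.64 = α × (10.36 − 1.64).
1.83 = 8.72 α, so α = 0.20986.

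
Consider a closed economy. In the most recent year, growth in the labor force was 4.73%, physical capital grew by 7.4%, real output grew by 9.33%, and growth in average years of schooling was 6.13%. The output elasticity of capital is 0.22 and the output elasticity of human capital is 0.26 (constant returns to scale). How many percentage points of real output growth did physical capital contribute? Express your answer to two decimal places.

Contribution = share × growth = 0.22 × 7.4 = 1.628 pp.

1.63 pp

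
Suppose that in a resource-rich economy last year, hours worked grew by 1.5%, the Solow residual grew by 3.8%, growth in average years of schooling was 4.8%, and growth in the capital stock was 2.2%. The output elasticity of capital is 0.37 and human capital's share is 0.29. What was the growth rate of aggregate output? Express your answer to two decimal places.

6.52%

Labor's share = 1 − 0.37 − 0.29 = 0.34.
The capital stock: 0.37 × 2.2 = 0.814 pp.
Average years of schooling: 0.29 × 4.8 = 1.392 pp.
Hours worked: 0.34 × 1.5 = 0.51 pp.
Output growth = 3.8 + 2.716 = 6.516%.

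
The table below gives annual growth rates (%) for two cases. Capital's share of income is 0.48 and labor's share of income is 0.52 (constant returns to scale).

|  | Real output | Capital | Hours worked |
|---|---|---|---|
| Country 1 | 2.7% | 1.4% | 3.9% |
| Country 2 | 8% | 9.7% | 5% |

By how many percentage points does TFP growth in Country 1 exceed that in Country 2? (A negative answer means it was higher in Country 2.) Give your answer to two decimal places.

Labor's share = 1 − 0.48 = 0.52.
Country 1: TFP = 2.7 − 0.672 − 2.028 = 0%.
Country 2: TFP = 8 − 4.656 − 2.6 = 0.744%.
Difference = 0 − (0.744) = -0.744 pp.

-0.74 percentage points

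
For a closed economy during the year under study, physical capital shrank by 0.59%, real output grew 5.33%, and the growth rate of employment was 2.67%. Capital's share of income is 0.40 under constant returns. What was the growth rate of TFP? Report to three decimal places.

Labor's share = 1 − 0.4 = 0.6.
Physical capital: 0.4 × (-0.59) = -0.236 pp.
Employment: 0.6 × 2.67 = 1.602 pp.
TFP growth = 5.33 − 1.366 = 3.964%.

3.964%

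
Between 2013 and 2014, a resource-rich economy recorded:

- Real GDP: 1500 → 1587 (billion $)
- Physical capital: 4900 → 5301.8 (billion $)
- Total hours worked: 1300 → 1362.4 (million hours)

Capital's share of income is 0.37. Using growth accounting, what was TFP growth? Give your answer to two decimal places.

Real GDP growth = (1587 − 1500) / 1500 = 5.8%.
Physical capital growth = (5301.8 − 4900) / 4900 = 8.2%.
Total hours worked growth = (1362.4 − 1300) / 1300 = 4.8%.
Labor's share = 1 − 0.37 = 0.63.
Physical capital: 0.37 × 8.2 = 3.034 pp.
Total hours worked: 0.63 × 4.8 = 3.024 pp.
TFP growth = 5.8 − 6.058 = -0.258%.

-0.26%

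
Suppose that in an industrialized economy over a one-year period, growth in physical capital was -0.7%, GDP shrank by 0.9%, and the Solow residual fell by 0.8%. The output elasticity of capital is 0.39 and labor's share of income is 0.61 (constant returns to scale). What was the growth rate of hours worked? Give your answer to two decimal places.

Hours worked grew 0.28%.

Labor's share = 1 − 0.39 = 0.61.
gY = gA + 0.39×(-0.7) + 0.61×g.
0.61×g = -0.9 + 0.8 + 0.273 = 0.173.
g = 0.173 / 0.61 = 0.2836%.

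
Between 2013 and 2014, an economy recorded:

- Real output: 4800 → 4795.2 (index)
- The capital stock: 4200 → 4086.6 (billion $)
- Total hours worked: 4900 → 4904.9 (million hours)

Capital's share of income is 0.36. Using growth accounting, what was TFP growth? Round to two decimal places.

Real output growth = (4795.2 − 4800) / 4800 = -0.1%.
The capital stock growth = (4086.6 − 4200) / 4200 = -2.7%.
Total hours worked growth = (4904.9 − 4900) / 4900 = 0.1%.
Labor's share = 1 − 0.36 = 0.64.
The capital stock: 0.36 × (-2.7) = -0.972 pp.
Total hours worked: 0.64 × 0.1 = 0.064 pp.
TFP growth = -0.1 + 0.908 = 0.808%.

0.81%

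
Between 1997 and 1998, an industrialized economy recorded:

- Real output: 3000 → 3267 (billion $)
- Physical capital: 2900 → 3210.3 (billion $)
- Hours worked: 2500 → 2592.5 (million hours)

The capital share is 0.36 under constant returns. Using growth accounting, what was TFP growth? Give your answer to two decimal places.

Real output growth = (3267 − 3000) / 3000 = 8.9%.
Physical capital growth = (3210.3 − 2900) / 2900 = 10.7%.
Hours worked growth = (2592.5 − 2500) / 2500 = 3.7%.
Labor's share = 1 − 0.36 = 0.64.
Physical capital: 0.36 × 10.7 = 3.852 pp.
Hours worked: 0.64 × 3.7 = 2.368 pp.
TFP growth = 8.9 − 6.22 = 2.68%.

2.68%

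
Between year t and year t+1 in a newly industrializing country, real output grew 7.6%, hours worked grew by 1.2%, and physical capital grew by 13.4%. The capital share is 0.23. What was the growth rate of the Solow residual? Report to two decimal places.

3.59%

Labor's share = 1 − 0.23 = 0.77.
Physical capital: 0.23 × 13.4 = 3.082 pp.
Hours worked: 0.77 × 1.2 = 0.924 pp.
TFP growth = 7.6 − 4.006 = 3.594%.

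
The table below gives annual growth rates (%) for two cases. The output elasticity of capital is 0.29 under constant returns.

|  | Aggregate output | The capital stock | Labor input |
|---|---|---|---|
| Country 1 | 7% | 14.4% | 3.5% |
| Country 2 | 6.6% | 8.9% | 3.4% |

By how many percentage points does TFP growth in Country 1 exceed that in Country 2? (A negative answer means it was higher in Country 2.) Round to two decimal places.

Labor's share = 1 − 0.29 = 0.71.
Country 1: TFP = 7 − 4.176 − 2.485 = 0.339%.
Country 2: TFP = 6.6 − 2.581 − 2.414 = 1.605%.
Difference = 0.339 − (1.605) = -1.266 pp.

-1.27 percentage points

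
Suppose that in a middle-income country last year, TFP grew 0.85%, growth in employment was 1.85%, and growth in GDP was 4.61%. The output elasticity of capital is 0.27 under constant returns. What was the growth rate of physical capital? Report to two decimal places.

Physical capital growth was 8.92%.

Labor's share = 1 − 0.27 = 0.73.
gY = gA + 0.73×1.85 + 0.27×g.
0.27×g = 4.61 − 0.85 − 1.3505 = 2.4095.
g = 2.4095 / 0.27 = 8.9241%.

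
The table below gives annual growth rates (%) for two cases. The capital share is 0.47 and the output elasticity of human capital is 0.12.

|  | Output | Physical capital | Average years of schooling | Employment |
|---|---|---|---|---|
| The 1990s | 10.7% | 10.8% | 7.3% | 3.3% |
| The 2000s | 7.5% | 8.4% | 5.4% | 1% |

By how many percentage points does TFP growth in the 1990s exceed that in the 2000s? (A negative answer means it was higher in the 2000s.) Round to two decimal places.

0.90 percentage points

Labor's share = 1 − 0.47 − 0.12 = 0.41.
The 1990s: TFP = 10.7 − 5.076 − 0.876 − 1.353 = 3.395%.
The 2000s: TFP = 7.5 − 3.948 − 0.648 − 0.41 = 2.494%.
Difference = 3.395 − (2.494) = 0.901 pp.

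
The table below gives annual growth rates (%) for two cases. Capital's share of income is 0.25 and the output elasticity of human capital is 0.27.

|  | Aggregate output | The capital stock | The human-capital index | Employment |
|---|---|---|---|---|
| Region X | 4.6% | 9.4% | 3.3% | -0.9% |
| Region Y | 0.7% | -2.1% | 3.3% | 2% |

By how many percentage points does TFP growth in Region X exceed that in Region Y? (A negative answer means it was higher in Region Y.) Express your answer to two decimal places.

2.42 percentage points

Labor's share = 1 − 0.25 − 0.27 = 0.48.
Region X: TFP = 4.6 − 2.35 − 0.891 + 0.432 = 1.791%.
Region Y: TFP = 0.7 + 0.525 − 0.891 − 0.96 = -0.626%.
Difference = 1.791 − (-0.626) = 2.417 pp.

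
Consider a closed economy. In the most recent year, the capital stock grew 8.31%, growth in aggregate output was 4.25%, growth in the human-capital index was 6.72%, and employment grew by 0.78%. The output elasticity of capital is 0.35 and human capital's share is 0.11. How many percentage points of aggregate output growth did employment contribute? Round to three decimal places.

Labor's share = 1 − 0.35 − 0.11 = 0.54.
Contribution = share × growth = 0.54 × 0.78 = 0.4212 pp.

0.421 percentage points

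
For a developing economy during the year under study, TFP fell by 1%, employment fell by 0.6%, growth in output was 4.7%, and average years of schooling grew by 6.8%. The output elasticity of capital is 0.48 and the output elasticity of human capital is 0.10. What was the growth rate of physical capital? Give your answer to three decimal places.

Labor's share = 1 − 0.48 − 0.1 = 0.42.
gY = gA + 0.1×6.8 + 0.42×(-0.6) + 0.48×g.
0.48×g = 4.7 + 1 − 0.428 = 5.272.
g = 5.272 / 0.48 = 10.98333%.

Physical capital growth was 10.983%.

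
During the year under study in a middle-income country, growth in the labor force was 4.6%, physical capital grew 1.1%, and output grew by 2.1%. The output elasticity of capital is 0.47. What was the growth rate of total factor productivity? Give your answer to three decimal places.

Labor's share = 1 − 0.47 = 0.53.
Physical capital: 0.47 × 1.1 = 0.517 pp.
The labor force: 0.53 × 4.6 = 2.438 pp.
TFP growth = 2.1 − 2.955 = -0.855%.

-0.855%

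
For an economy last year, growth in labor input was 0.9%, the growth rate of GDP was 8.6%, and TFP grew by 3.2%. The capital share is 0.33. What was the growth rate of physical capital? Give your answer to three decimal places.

Physical capital grew 14.536%.

Labor's share = 1 − 0.33 = 0.67.
gY = gA + 0.67×0.9 + 0.33×g.
0.33×g = 8.6 − 3.2 − 0.603 = 4.797.
g = 4.797 / 0.33 = 14.53636%.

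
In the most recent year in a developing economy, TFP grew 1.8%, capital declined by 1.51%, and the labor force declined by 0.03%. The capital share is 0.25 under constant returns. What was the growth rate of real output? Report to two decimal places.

1.40%

Labor's share = 1 − 0.25 = 0.75.
Capital: 0.25 × (-1.51) = -0.3775 pp.
The labor force: 0.75 × (-0.03) = -0.0225 pp.
Output growth = 1.8 + (-0.4) = 1.4%.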